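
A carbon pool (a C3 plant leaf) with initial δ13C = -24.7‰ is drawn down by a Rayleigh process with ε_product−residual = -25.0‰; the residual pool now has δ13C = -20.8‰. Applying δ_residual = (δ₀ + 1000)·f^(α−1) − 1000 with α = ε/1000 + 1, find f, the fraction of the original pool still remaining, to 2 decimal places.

0.85

α − 1 = ε/1000 = -0.0250
(δ_res + 1000)/(δ₀ + 1000) = (-20.8 + 1000)/(-24.7 + 1000) = 979.2/975.3 = 1.003999
f = 1.003999^(1/-0.0250) = exp(ln(1.003999)/-0.0250) = exp(0.00399/-0.0250)
f = exp(-0.1596) = 0.8525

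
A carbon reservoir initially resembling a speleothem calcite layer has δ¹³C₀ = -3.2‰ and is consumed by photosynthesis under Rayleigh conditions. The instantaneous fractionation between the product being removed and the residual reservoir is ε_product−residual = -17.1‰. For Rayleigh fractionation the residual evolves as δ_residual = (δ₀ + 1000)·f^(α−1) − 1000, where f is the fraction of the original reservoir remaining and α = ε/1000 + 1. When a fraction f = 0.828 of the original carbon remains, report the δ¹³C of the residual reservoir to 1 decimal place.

Rayleigh residual: δ_res = (δ₀ + 1000)·f^(α−1) − 1000
α = ε/1000 + 1 = 0.98290, so α − 1 = -0.01710
f^(α−1) = 0.828^(-0.01710) = 1.003233
δ_res = (-3.2 + 1000) × 1.003233 − 1000 = 1000.022 − 1000 = 0.02‰

0.0‰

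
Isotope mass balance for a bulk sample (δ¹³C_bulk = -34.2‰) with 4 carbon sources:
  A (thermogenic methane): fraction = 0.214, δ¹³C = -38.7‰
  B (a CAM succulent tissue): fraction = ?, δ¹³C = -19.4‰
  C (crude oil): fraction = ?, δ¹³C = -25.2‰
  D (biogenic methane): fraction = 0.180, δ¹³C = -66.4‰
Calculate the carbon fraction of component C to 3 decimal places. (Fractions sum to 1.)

Let f_C and f_B be the unknown fractions; fractions sum to 1 so f_C + f_B = 0.606.
Mass balance: Σ fᵢ·δᵢ = δ_bulk ⇒ f_C·(-25.2) + f_B·(-19.4) = -34.2 − (-20.234) = -13.966
Substitute f_B = 0.606 − f_C:
f_C·(-25.2 − -19.4) = -13.966 − 0.606×(-19.4) = -2.210
f_C = -2.210 / -5.8 = 0.3810

0.381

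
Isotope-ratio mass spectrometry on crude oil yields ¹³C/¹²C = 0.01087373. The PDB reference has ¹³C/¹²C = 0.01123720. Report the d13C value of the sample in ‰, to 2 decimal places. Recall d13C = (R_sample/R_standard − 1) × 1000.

d13C = (R_sample / R_standard − 1) × 1000
R_sample / R_standard = 0.01087373 / 0.01123720 = 0.967655
d13C = (0.967655 − 1) × 1000 = -32.345‰

-32.35‰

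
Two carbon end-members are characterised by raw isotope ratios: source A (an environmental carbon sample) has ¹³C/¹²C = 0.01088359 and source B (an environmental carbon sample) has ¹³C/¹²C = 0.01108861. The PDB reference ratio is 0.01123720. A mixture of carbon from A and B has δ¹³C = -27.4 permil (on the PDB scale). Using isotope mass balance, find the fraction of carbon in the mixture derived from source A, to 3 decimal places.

δ_A = (0.01088359/0.01123720 − 1)×1000 = (0.968532 − 1)×1000 = -31.468 permil
δ_B = (0.01108861/0.01123720 − 1)×1000 = (0.986777 − 1)×1000 = -13.223 permil
f_A = (δ_mix − δ_B)/(δ_A − δ_B) = (-27.4 − (-13.223))/(-31.468 − (-13.223))
f_A = -14.177 / -18.245 = 0.7770

0.777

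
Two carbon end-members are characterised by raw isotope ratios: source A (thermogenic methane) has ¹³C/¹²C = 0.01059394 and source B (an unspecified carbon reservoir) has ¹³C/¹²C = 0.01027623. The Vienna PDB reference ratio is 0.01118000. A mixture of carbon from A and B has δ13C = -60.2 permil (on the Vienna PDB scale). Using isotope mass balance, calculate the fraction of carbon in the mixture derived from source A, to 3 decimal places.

δ_A = (0.01059394/0.01118000 − 1)×1000 = (0.947580 − 1)×1000 = -52.420 permil
δ_B = (0.01027623/0.01118000 − 1)×1000 = (0.919162 − 1)×1000 = -80.838 permil
f_A = (δ_mix − δ_B)/(δ_A − δ_B) = (-60.2 − (-80.838))/(-52.420 − (-80.838))
f_A = 20.638 / 28.418 = 0.7262

0.726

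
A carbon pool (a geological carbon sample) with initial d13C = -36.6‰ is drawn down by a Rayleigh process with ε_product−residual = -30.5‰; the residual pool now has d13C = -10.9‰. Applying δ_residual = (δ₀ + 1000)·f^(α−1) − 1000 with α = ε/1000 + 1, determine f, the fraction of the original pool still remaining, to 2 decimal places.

α − 1 = ε/1000 = -0.0305
(δ_res + 1000)/(δ₀ + 1000) = (-10.9 + 1000)/(-36.6 + 1000) = 989.1/963.4 = 1.026676
f = 1.026676^(1/-0.0305) = exp(ln(1.026676)/-0.0305) = exp(0.02633/-0.0305)
f = exp(-0.8632) = 0.4218

0.42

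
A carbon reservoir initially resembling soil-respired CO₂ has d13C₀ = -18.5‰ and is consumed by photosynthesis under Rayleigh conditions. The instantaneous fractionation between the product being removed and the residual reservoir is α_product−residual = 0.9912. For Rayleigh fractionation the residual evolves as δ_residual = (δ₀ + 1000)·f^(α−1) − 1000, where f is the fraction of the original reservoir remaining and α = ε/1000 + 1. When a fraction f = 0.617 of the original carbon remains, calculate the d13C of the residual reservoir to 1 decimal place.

-14.3‰

Rayleigh residual: δ_res = (δ₀ + 1000)·f^(α−1) − 1000
α − 1 = -0.00880
f^(α−1) = 0.617^(-0.00880) = 1.004258
δ_res = (-18.5 + 1000) × 1.004258 − 1000 = 985.680 − 1000 = -14.32‰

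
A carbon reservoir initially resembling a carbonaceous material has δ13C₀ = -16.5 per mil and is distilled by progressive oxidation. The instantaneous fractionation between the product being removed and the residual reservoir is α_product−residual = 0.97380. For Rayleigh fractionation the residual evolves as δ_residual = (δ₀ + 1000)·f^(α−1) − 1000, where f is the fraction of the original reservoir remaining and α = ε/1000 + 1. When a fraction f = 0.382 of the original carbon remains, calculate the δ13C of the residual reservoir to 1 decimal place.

8.6 per mil

Rayleigh residual: δ_res = (δ₀ + 1000)·f^(α−1) − 1000
α − 1 = -0.02620
f^(α−1) = 0.382^(-0.02620) = 1.025534
δ_res = (-16.5 + 1000) × 1.025534 − 1000 = 1008.612 − 1000 = 8.61 per mil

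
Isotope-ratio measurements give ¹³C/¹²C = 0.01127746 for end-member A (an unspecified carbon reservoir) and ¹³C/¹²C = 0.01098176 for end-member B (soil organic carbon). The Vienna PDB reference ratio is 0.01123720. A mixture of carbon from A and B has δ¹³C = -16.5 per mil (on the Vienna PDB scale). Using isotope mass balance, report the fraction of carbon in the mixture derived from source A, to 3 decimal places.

0.237

δ_A = (0.01127746/0.01123720 − 1)×1000 = (1.003583 − 1)×1000 = 3.583 per mil
δ_B = (0.01098176/0.01123720 − 1)×1000 = (0.977268 − 1)×1000 = -22.732 per mil
f_A = (δ_mix − δ_B)/(δ_A − δ_B) = (-16.5 − (-22.732))/(3.583 − (-22.732))
f_A = 6.232 / 26.314 = 0.2368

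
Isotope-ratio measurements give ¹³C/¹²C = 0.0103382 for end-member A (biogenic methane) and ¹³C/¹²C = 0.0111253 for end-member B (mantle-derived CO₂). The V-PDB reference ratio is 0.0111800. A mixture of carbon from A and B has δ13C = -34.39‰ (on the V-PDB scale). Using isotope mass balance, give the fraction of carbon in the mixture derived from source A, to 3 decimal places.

δ_A = (0.0103382/0.0111800 − 1)×1000 = (0.924705 − 1)×1000 = -75.295‰
δ_B = (0.0111253/0.0111800 − 1)×1000 = (0.995107 − 1)×1000 = -4.893‰
f_A = (δ_mix − δ_B)/(δ_A − δ_B) = (-34.39 − (-4.893))/(-75.295 − (-4.893))
f_A = -29.497 / -70.403 = 0.4190

0.419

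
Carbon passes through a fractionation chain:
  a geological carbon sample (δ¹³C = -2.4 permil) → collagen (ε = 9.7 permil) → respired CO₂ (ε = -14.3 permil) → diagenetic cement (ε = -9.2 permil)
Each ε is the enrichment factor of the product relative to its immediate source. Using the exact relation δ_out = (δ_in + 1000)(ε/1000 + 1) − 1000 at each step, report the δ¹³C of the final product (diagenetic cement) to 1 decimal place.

step 1: δ = (-2.40 + 1000)·(9.7/1000 + 1) − 1000 = 7.28 permil
step 2: δ = (7.28 + 1000)·(-14.3/1000 + 1) − 1000 = -7.13 permil
step 3: δ = (-7.13 + 1000)·(-9.2/1000 + 1) − 1000 = -16.26 permil

-16.3 permil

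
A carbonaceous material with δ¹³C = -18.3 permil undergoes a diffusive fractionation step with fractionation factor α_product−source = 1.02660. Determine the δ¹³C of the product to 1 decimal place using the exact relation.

δ_product = (δ_source + 1000)·α − 1000
δ_product = (-18.3 + 1000) × 1.02660 − 1000
δ_product = 1007.813 − 1000 = 7.81 permil

7.8 permil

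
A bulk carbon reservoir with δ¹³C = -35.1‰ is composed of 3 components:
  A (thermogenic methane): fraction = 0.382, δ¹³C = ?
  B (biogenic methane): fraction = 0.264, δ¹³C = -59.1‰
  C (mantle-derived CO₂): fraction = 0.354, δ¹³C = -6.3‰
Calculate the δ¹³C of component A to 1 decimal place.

-45.2‰

Isotope mass balance: δ_bulk = Σ fᵢ·δᵢ.
-35.1 = 0.382×δ_A + 0.264×(-59.1) + 0.354×(-6.3)
0.382·δ_A = -35.1 − (-17.833) = -17.267
δ_A = -17.267 / 0.382 = -45.20‰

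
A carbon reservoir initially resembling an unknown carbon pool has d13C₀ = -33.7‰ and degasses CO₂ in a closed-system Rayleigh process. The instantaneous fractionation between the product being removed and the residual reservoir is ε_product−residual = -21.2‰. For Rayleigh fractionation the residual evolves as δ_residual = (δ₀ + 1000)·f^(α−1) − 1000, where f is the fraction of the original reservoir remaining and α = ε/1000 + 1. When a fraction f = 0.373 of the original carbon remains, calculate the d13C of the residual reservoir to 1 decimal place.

Rayleigh residual: δ_res = (δ₀ + 1000)·f^(α−1) − 1000
α = ε/1000 + 1 = 0.97880, so α − 1 = -0.02120
f^(α−1) = 0.373^(-0.02120) = 1.021127
δ_res = (-33.7 + 1000) × 1.021127 − 1000 = 986.715 − 1000 = -13.28‰

-13.3‰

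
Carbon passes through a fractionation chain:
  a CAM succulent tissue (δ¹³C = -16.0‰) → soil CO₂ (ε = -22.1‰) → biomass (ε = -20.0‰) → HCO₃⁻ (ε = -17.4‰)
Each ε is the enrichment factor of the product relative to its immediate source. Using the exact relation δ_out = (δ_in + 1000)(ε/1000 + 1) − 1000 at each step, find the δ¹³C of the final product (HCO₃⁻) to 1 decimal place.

-73.4‰

step 1: δ = (-16.00 + 1000)·(-22.1/1000 + 1) − 1000 = -37.75‰
step 2: δ = (-37.75 + 1000)·(-20.0/1000 + 1) − 1000 = -56.99‰
step 3: δ = (-56.99 + 1000)·(-17.4/1000 + 1) − 1000 = -73.40‰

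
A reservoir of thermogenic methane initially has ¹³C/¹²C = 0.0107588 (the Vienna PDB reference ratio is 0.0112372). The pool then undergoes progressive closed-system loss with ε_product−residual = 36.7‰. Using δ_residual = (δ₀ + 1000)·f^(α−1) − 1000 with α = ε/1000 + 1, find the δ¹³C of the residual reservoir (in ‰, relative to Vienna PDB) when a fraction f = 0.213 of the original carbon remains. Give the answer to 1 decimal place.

-95.4‰

δ₀ = (0.0107588/0.0112372 − 1)×1000 = (0.957427 − 1)×1000 = -42.573‰
α − 1 = ε/1000 = 0.0367
f^(α−1) = 0.213^(0.0367) = 0.944825
δ_res = (-42.573 + 1000) × 0.944825 − 1000 = 904.601 − 1000 = -95.40‰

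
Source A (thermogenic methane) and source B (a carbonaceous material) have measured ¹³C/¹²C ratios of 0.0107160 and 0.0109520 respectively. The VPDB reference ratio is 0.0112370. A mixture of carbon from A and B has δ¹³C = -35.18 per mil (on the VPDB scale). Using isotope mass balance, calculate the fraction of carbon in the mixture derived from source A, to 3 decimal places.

0.467

δ_A = (0.0107160/0.0112370 − 1)×1000 = (0.953635 − 1)×1000 = -46.365 per mil
δ_B = (0.0109520/0.0112370 − 1)×1000 = (0.974637 − 1)×1000 = -25.363 per mil
f_A = (δ_mix − δ_B)/(δ_A − δ_B) = (-35.18 − (-25.363))/(-46.365 − (-25.363))
f_A = -9.817 / -21.002 = 0.4674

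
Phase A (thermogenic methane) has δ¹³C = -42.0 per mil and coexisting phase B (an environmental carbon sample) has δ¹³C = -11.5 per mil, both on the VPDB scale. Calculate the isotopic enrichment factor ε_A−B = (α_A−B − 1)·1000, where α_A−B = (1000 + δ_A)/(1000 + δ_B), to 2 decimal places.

α_A−B = (1000 + -42.0) / (1000 + -11.5) = 958.0 / 988.5 = 0.969145
ε_A−B = (0.969145 − 1) × 1000 = -30.855 per mil
(The approximation ε ≈ δ_A − δ_B would give -30.5 per mil.)

-30.85 per mil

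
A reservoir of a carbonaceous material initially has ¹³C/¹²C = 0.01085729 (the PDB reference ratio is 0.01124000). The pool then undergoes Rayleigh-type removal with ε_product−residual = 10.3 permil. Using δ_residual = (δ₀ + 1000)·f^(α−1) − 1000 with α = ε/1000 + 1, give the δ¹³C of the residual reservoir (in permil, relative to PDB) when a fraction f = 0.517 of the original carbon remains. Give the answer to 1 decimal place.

-40.6 permil

δ₀ = (0.01085729/0.01124000 − 1)×1000 = (0.965951 − 1)×1000 = -34.049 permil
α − 1 = ε/1000 = 0.0103
f^(α−1) = 0.517^(0.0103) = 0.993228
δ_res = (-34.049 + 1000) × 0.993228 − 1000 = 959.410 − 1000 = -40.59 permil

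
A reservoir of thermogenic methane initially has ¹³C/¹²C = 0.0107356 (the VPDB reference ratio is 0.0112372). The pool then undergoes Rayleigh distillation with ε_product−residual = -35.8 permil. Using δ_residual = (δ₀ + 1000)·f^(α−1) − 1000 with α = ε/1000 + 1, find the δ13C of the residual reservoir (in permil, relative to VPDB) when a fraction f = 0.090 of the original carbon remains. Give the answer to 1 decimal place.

41.4 permil

δ₀ = (0.0107356/0.0112372 − 1)×1000 = (0.955363 − 1)×1000 = -44.637 permil
α − 1 = ε/1000 = -0.0358
f^(α−1) = 0.090^(-0.0358) = 1.090029
δ_res = (-44.637 + 1000) × 1.090029 − 1000 = 1041.373 − 1000 = 41.37 permil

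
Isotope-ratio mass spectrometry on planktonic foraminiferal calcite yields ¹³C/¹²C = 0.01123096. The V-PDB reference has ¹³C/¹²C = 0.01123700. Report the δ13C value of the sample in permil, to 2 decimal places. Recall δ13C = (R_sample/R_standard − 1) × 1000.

δ13C = (R_sample / R_standard − 1) × 1000
R_sample / R_standard = 0.01123096 / 0.01123700 = 0.999462
δ13C = (0.999462 − 1) × 1000 = -0.538 permil

-0.54 permil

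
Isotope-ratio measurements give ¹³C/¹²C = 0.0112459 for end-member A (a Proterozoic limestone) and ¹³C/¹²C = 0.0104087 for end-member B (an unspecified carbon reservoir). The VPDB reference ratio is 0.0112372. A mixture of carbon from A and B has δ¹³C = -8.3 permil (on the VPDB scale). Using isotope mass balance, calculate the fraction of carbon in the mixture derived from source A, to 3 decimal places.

0.878

δ_A = (0.0112459/0.0112372 − 1)×1000 = (1.000774 − 1)×1000 = 0.774 permil
δ_B = (0.0104087/0.0112372 − 1)×1000 = (0.926272 − 1)×1000 = -73.728 permil
f_A = (δ_mix − δ_B)/(δ_A − δ_B) = (-8.3 − (-73.728))/(0.774 − (-73.728))
f_A = 65.428 / 74.503 = 0.8782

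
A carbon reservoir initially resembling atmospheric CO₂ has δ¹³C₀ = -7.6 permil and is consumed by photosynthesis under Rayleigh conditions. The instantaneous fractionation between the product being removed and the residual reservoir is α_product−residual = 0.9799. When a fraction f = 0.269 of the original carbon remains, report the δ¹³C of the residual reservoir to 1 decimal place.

18.9 permil

Rayleigh residual: δ_res = (δ₀ + 1000)·f^(α−1) − 1000
α − 1 = -0.02010
f^(α−1) = 0.269^(-0.02010) = 1.026744
δ_res = (-7.6 + 1000) × 1.026744 − 1000 = 1018.940 − 1000 = 18.94 permil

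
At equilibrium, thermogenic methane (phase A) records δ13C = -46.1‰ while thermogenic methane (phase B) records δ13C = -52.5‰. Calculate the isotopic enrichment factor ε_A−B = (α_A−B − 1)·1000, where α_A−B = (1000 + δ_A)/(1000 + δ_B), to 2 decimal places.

6.75‰

α_A−B = (1000 + -46.1) / (1000 + -52.5) = 953.9 / 947.5 = 1.006755
ε_A−B = (1.006755 − 1) × 1000 = 6.755‰
(The approximation ε ≈ δ_A − δ_B would give 6.4‰.)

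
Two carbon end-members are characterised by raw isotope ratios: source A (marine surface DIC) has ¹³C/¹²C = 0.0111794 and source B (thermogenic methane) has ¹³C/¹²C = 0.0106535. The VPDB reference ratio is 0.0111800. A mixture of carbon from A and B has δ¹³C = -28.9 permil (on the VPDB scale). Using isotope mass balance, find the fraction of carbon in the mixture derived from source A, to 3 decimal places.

0.387

δ_A = (0.0111794/0.0111800 − 1)×1000 = (0.999946 − 1)×1000 = -0.054 permil
δ_B = (0.0106535/0.0111800 − 1)×1000 = (0.952907 − 1)×1000 = -47.093 permil
f_A = (δ_mix − δ_B)/(δ_A − δ_B) = (-28.9 − (-47.093))/(-0.054 − (-47.093))
f_A = 18.193 / 47.039 = 0.3868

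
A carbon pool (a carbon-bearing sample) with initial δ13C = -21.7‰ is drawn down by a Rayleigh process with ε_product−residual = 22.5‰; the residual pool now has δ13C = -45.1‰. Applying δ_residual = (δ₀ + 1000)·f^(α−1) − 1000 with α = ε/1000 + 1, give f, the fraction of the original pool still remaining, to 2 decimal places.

α − 1 = ε/1000 = 0.0225
(δ_res + 1000)/(δ₀ + 1000) = (-45.1 + 1000)/(-21.7 + 1000) = 954.9/978.3 = 0.976081
f = 0.976081^(1/0.0225) = exp(ln(0.976081)/0.0225) = exp(-0.02421/0.0225)
f = exp(-1.0760) = 0.3410

0.34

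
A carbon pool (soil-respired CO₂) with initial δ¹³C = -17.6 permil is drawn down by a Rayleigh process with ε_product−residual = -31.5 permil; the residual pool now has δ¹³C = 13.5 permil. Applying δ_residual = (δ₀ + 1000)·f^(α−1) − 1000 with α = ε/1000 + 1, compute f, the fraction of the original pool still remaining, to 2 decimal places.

0.37

α − 1 = ε/1000 = -0.0315
(δ_res + 1000)/(δ₀ + 1000) = (13.5 + 1000)/(-17.6 + 1000) = 1013.5/982.4 = 1.031657
f = 1.031657^(1/-0.0315) = exp(ln(1.031657)/-0.0315) = exp(0.03117/-0.0315)
f = exp(-0.9894) = 0.3718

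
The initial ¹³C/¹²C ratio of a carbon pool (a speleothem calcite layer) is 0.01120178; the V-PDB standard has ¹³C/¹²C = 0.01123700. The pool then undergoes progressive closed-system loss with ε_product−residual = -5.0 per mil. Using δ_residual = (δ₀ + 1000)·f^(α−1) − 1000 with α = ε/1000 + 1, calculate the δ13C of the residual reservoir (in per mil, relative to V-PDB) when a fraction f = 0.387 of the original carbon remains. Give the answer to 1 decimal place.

1.6 per mil

δ₀ = (0.01120178/0.01123700 − 1)×1000 = (0.996866 − 1)×1000 = -3.134 per mil
α − 1 = ε/1000 = -0.0050
f^(α−1) = 0.387^(-0.0050) = 1.004758
δ_res = (-3.134 + 1000) × 1.004758 − 1000 = 1001.609 − 1000 = 1.61 per mil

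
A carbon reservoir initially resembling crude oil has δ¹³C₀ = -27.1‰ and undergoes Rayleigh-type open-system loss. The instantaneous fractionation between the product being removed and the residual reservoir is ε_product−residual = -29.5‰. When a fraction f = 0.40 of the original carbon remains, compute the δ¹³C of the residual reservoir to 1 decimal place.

Rayleigh residual: δ_res = (δ₀ + 1000)·f^(α−1) − 1000
α = ε/1000 + 1 = 0.97050, so α − 1 = -0.02950
f^(α−1) = 0.40^(-0.02950) = 1.027399
δ_res = (-27.1 + 1000) × 1.027399 − 1000 = 999.557 − 1000 = -0.44‰

-0.4‰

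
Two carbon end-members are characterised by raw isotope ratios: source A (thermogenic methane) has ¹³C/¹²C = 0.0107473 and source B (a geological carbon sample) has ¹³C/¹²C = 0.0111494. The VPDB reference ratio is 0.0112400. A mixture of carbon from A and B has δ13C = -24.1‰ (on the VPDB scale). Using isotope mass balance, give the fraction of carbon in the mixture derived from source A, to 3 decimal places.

δ_A = (0.0107473/0.0112400 − 1)×1000 = (0.956165 − 1)×1000 = -43.835‰
δ_B = (0.0111494/0.0112400 − 1)×1000 = (0.991940 − 1)×1000 = -8.060‰
f_A = (δ_mix − δ_B)/(δ_A − δ_B) = (-24.1 − (-8.060))/(-43.835 − (-8.060))
f_A = -16.040 / -35.774 = 0.4484

0.448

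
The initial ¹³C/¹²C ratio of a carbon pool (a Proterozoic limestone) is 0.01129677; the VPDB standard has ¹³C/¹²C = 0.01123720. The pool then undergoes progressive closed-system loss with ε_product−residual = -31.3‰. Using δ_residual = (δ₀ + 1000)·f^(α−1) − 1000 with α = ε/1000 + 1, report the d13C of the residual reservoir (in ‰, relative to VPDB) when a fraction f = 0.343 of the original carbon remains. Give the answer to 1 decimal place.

δ₀ = (0.01129677/0.01123720 − 1)×1000 = (1.005301 − 1)×1000 = 5.301‰
α − 1 = ε/1000 = -0.0313
f^(α−1) = 0.343^(-0.0313) = 1.034059
δ_res = (5.301 + 1000) × 1.034059 − 1000 = 1039.541 − 1000 = 39.54‰

39.5‰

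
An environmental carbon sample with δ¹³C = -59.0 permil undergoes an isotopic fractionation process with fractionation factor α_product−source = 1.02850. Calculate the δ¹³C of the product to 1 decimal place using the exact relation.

-32.2 permil

δ_product = (δ_source + 1000)·α − 1000
δ_product = (-59.0 + 1000) × 1.02850 − 1000
δ_product = 967.818 − 1000 = -32.18 permil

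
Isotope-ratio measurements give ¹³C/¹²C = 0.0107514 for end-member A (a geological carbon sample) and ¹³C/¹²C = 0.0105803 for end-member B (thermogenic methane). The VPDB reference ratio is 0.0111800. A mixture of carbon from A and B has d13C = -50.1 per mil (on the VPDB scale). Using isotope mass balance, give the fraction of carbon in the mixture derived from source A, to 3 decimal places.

0.231

δ_A = (0.0107514/0.0111800 − 1)×1000 = (0.961664 − 1)×1000 = -38.336 per mil
δ_B = (0.0105803/0.0111800 − 1)×1000 = (0.946360 − 1)×1000 = -53.640 per mil
f_A = (δ_mix − δ_B)/(δ_A − δ_B) = (-50.1 − (-53.640))/(-38.336 − (-53.640))
f_A = 3.540 / 15.304 = 0.2313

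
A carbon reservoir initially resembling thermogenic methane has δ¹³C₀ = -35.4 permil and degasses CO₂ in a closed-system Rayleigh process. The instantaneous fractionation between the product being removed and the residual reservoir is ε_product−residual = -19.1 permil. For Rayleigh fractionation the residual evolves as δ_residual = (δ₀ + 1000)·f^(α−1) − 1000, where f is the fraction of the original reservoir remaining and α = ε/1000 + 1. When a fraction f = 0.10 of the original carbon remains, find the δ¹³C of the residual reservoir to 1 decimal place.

Rayleigh residual: δ_res = (δ₀ + 1000)·f^(α−1) − 1000
α = ε/1000 + 1 = 0.98090, so α − 1 = -0.01910
f^(α−1) = 0.10^(-0.01910) = 1.044961
δ_res = (-35.4 + 1000) × 1.044961 − 1000 = 1007.969 − 1000 = 7.97 permil

8.0 permil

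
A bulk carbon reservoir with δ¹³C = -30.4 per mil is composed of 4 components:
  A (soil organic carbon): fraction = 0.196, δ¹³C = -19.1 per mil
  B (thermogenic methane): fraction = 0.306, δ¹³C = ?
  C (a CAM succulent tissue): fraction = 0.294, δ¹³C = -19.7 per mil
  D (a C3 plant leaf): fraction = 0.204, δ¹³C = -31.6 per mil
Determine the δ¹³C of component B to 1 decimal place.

Isotope mass balance: δ_bulk = Σ fᵢ·δᵢ.
-30.4 = 0.196×(-19.1) + 0.306×δ_B + 0.294×(-19.7) + 0.204×(-31.6)
0.306·δ_B = -30.4 − (-15.982) = -14.418
δ_B = -14.418 / 0.306 = -47.12 per mil

-47.1 per mil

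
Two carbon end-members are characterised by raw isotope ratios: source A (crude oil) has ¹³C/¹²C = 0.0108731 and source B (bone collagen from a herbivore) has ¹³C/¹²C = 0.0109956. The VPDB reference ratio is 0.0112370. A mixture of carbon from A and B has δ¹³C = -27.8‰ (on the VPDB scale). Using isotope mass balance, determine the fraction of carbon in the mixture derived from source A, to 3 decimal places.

0.579

δ_A = (0.0108731/0.0112370 − 1)×1000 = (0.967616 − 1)×1000 = -32.384‰
δ_B = (0.0109956/0.0112370 − 1)×1000 = (0.978517 − 1)×1000 = -21.483‰
f_A = (δ_mix − δ_B)/(δ_A − δ_B) = (-27.8 − (-21.483))/(-32.384 − (-21.483))
f_A = -6.317 / -10.901 = 0.5795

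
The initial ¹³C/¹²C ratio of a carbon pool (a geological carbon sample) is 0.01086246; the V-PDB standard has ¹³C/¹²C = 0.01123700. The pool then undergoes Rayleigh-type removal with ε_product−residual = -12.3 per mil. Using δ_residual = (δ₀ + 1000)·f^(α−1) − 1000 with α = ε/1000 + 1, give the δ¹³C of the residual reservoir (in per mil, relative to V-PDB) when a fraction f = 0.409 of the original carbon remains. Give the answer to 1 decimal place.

-22.6 per mil

δ₀ = (0.01086246/0.01123700 − 1)×1000 = (0.966669 − 1)×1000 = -33.331 per mil
α − 1 = ε/1000 = -0.0123
f^(α−1) = 0.409^(-0.0123) = 1.011057
δ_res = (-33.331 + 1000) × 1.011057 − 1000 = 977.358 − 1000 = -22.64 per mil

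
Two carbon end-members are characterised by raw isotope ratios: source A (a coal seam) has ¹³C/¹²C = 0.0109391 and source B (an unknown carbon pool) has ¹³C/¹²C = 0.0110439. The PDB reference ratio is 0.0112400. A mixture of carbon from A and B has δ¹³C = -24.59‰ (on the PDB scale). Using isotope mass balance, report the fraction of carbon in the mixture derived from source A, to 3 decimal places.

δ_A = (0.0109391/0.0112400 − 1)×1000 = (0.973230 − 1)×1000 = -26.770‰
δ_B = (0.0110439/0.0112400 − 1)×1000 = (0.982553 − 1)×1000 = -17.447‰
f_A = (δ_mix − δ_B)/(δ_A − δ_B) = (-24.59 − (-17.447))/(-26.770 − (-17.447))
f_A = -7.143 / -9.324 = 0.7661

0.766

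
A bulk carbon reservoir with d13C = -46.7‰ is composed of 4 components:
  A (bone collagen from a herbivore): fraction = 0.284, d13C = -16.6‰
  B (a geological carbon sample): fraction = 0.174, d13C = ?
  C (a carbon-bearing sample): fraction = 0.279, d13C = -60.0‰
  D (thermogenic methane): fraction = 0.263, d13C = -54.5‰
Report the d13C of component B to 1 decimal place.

Isotope mass balance: δ_bulk = Σ fᵢ·δᵢ.
-46.7 = 0.284×(-16.6) + 0.174×δ_B + 0.279×(-60.0) + 0.263×(-54.5)
0.174·δ_B = -46.7 − (-35.788) = -10.912
δ_B = -10.912 / 0.174 = -62.71‰

-62.7‰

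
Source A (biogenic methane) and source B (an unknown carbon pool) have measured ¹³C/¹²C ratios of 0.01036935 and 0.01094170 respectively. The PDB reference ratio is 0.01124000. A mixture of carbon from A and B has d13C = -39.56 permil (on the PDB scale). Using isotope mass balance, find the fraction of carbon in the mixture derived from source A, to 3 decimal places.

δ_A = (0.01036935/0.01124000 − 1)×1000 = (0.922540 − 1)×1000 = -77.460 permil
δ_B = (0.01094170/0.01124000 − 1)×1000 = (0.973461 − 1)×1000 = -26.539 permil
f_A = (δ_mix − δ_B)/(δ_A − δ_B) = (-39.56 − (-26.539))/(-77.460 − (-26.539))
f_A = -13.021 / -50.921 = 0.2557

0.256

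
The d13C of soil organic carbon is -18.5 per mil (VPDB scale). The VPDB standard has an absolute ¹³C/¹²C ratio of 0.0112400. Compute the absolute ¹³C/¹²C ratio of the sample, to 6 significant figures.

0.0110321

R_sample = R_standard × (d13C/1000 + 1)
R_sample = 0.0112400 × (-18.5/1000 + 1) = 0.0112400 × 0.981500
R_sample = 0.0110321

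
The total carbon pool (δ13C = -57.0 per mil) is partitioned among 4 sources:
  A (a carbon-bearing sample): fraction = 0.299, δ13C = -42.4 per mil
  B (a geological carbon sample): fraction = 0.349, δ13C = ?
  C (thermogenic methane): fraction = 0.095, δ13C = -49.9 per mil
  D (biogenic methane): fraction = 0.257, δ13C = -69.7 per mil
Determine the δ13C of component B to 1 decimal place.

Isotope mass balance: δ_bulk = Σ fᵢ·δᵢ.
-57.0 = 0.299×(-42.4) + 0.349×δ_B + 0.095×(-49.9) + 0.257×(-69.7)
0.349·δ_B = -57.0 − (-35.331) = -21.669
δ_B = -21.669 / 0.349 = -62.09 per mil

-62.1 per mil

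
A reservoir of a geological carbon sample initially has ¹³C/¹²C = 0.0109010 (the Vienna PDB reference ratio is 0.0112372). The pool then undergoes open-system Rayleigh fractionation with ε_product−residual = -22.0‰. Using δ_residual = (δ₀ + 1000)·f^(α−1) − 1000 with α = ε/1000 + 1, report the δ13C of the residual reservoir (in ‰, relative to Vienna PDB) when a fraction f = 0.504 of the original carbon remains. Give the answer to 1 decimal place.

δ₀ = (0.0109010/0.0112372 − 1)×1000 = (0.970082 − 1)×1000 = -29.918‰
α − 1 = ε/1000 = -0.0220
f^(α−1) = 0.504^(-0.0220) = 1.015188
δ_res = (-29.918 + 1000) × 1.015188 − 1000 = 984.815 − 1000 = -15.18‰

-15.2‰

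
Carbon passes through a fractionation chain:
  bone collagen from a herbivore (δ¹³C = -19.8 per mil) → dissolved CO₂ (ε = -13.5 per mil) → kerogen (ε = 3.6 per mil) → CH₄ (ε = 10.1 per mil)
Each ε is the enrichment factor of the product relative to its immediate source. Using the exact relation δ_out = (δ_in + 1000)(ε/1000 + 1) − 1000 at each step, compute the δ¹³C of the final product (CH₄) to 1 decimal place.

-19.8 per mil

step 1: δ = (-19.80 + 1000)·(-13.5/1000 + 1) − 1000 = -33.03 per mil
step 2: δ = (-33.03 + 1000)·(3.6/1000 + 1) − 1000 = -29.55 per mil
step 3: δ = (-29.55 + 1000)·(10.1/1000 + 1) − 1000 = -19.75 per mil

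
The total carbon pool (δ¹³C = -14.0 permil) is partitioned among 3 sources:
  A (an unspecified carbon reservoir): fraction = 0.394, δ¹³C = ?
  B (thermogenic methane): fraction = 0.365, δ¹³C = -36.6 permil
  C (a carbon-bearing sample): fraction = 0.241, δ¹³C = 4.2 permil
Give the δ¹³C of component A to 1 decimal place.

Isotope mass balance: δ_bulk = Σ fᵢ·δᵢ.
-14.0 = 0.394×δ_A + 0.365×(-36.6) + 0.241×(4.2)
0.394·δ_A = -14.0 − (-12.347) = -1.653
δ_A = -1.653 / 0.394 = -4.20 permil

-4.2 permil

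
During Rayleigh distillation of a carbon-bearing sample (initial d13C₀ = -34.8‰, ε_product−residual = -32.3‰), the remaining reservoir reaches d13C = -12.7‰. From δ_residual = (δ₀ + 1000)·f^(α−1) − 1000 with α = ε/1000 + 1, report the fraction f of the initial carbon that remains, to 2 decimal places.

0.50

α − 1 = ε/1000 = -0.0323
(δ_res + 1000)/(δ₀ + 1000) = (-12.7 + 1000)/(-34.8 + 1000) = 987.3/965.2 = 1.022897
f = 1.022897^(1/-0.0323) = exp(ln(1.022897)/-0.0323) = exp(0.02264/-0.0323)
f = exp(-0.7009) = 0.4961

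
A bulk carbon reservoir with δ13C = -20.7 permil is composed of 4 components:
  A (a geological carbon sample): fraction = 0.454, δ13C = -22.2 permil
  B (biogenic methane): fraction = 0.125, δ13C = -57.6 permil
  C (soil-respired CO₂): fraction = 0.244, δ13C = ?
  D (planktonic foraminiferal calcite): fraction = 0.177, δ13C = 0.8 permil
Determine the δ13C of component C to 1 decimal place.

Isotope mass balance: δ_bulk = Σ fᵢ·δᵢ.
-20.7 = 0.454×(-22.2) + 0.125×(-57.6) + 0.244×δ_C + 0.177×(0.8)
0.244·δ_C = -20.7 − (-17.137) = -3.563
δ_C = -3.563 / 0.244 = -14.60 permil

-14.6 permil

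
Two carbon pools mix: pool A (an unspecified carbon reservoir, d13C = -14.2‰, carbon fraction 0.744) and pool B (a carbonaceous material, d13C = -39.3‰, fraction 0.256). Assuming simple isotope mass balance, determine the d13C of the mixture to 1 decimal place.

δ_mix = f_A·δ_A + f_B·δ_B
δ_mix = 0.744 × (-14.2) + 0.256 × (-39.3)
δ_mix = -10.56 + -10.06 = -20.63‰

-20.6‰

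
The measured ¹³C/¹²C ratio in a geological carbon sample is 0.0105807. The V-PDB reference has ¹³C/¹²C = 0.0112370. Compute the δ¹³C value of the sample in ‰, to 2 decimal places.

-58.41‰

δ¹³C = (R_sample / R_standard − 1) × 1000
R_sample / R_standard = 0.0105807 / 0.0112370 = 0.941595
δ¹³C = (0.941595 − 1) × 1000 = -58.405‰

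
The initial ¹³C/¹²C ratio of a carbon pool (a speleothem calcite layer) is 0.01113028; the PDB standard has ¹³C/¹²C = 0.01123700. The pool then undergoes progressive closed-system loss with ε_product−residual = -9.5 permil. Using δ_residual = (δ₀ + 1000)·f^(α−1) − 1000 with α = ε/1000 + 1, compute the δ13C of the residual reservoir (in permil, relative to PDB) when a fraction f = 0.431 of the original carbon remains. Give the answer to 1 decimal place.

-1.5 permil

δ₀ = (0.01113028/0.01123700 − 1)×1000 = (0.990503 − 1)×1000 = -9.497 permil
α − 1 = ε/1000 = -0.0095
f^(α−1) = 0.431^(-0.0095) = 1.008028
δ_res = (-9.497 + 1000) × 1.008028 − 1000 = 998.454 − 1000 = -1.55 permil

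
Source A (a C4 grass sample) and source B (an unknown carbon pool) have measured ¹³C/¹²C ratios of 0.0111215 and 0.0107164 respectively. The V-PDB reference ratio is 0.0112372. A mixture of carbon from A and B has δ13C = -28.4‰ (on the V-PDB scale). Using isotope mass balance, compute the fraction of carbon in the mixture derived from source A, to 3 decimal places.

δ_A = (0.0111215/0.0112372 − 1)×1000 = (0.989704 − 1)×1000 = -10.296‰
δ_B = (0.0107164/0.0112372 − 1)×1000 = (0.953654 − 1)×1000 = -46.346‰
f_A = (δ_mix − δ_B)/(δ_A − δ_B) = (-28.4 − (-46.346))/(-10.296 − (-46.346))
f_A = 17.946 / 36.050 = 0.4978

0.498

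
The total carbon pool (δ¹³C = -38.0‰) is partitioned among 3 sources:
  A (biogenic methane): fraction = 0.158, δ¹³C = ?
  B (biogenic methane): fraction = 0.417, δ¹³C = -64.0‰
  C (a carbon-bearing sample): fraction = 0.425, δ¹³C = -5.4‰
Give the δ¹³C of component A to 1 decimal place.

-57.1‰

Isotope mass balance: δ_bulk = Σ fᵢ·δᵢ.
-38.0 = 0.158×δ_A + 0.417×(-64.0) + 0.425×(-5.4)
0.158·δ_A = -38.0 − (-28.983) = -9.017
δ_A = -9.017 / 0.158 = -57.07‰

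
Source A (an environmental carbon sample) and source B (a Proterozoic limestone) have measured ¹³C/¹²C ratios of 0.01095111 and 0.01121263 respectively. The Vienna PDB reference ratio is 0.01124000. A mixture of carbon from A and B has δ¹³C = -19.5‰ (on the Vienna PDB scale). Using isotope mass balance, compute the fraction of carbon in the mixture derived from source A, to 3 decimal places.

δ_A = (0.01095111/0.01124000 − 1)×1000 = (0.974298 − 1)×1000 = -25.702‰
δ_B = (0.01121263/0.01124000 − 1)×1000 = (0.997565 − 1)×1000 = -2.435‰
f_A = (δ_mix − δ_B)/(δ_A − δ_B) = (-19.5 − (-2.435))/(-25.702 − (-2.435))
f_A = -17.065 / -23.267 = 0.7334

0.733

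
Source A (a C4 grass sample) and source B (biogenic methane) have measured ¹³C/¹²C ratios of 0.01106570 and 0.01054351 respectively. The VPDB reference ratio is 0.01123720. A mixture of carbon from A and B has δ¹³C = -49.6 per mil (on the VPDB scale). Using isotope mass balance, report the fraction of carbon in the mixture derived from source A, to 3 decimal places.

δ_A = (0.01106570/0.01123720 − 1)×1000 = (0.984738 − 1)×1000 = -15.262 per mil
δ_B = (0.01054351/0.01123720 − 1)×1000 = (0.938268 − 1)×1000 = -61.732 per mil
f_A = (δ_mix − δ_B)/(δ_A − δ_B) = (-49.6 − (-61.732))/(-15.262 − (-61.732))
f_A = 12.132 / 46.470 = 0.2611

0.261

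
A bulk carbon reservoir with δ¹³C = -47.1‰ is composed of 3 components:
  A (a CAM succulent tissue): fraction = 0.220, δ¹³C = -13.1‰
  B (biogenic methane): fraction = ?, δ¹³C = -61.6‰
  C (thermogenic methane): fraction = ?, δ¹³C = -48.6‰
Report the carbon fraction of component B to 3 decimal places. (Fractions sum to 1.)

0.485

Let f_B and f_C be the unknown fractions; fractions sum to 1 so f_B + f_C = 0.780.
Mass balance: Σ fᵢ·δᵢ = δ_bulk ⇒ f_B·(-61.6) + f_C·(-48.6) = -47.1 − (-2.882) = -44.218
Substitute f_C = 0.780 − f_B:
f_B·(-61.6 − -48.6) = -44.218 − 0.780×(-48.6) = -6.310
f_B = -6.310 / -13.0 = 0.4854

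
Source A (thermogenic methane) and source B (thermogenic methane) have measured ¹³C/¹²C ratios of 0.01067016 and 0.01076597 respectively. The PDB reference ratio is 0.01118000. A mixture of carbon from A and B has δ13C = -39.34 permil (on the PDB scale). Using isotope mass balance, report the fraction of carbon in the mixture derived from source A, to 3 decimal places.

0.269

δ_A = (0.01067016/0.01118000 − 1)×1000 = (0.954397 − 1)×1000 = -45.603 permil
δ_B = (0.01076597/0.01118000 − 1)×1000 = (0.962967 − 1)×1000 = -37.033 permil
f_A = (δ_mix − δ_B)/(δ_A − δ_B) = (-39.34 − (-37.033))/(-45.603 − (-37.033))
f_A = -2.307 / -8.570 = 0.2692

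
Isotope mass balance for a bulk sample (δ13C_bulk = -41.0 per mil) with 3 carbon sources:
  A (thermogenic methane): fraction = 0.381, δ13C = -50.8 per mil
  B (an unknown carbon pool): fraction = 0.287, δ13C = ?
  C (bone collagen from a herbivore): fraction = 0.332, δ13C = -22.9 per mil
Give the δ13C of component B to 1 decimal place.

-48.9 per mil

Isotope mass balance: δ_bulk = Σ fᵢ·δᵢ.
-41.0 = 0.381×(-50.8) + 0.287×δ_B + 0.332×(-22.9)
0.287·δ_B = -41.0 − (-26.958) = -14.042
δ_B = -14.042 / 0.287 = -48.93 per mil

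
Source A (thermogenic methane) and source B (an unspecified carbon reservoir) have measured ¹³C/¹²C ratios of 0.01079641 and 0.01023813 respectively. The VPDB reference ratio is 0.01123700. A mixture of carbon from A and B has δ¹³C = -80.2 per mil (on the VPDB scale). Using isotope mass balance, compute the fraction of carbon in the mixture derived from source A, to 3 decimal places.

δ_A = (0.01079641/0.01123700 − 1)×1000 = (0.960791 − 1)×1000 = -39.209 per mil
δ_B = (0.01023813/0.01123700 − 1)×1000 = (0.911109 − 1)×1000 = -88.891 per mil
f_A = (δ_mix − δ_B)/(δ_A − δ_B) = (-80.2 − (-88.891))/(-39.209 − (-88.891))
f_A = 8.691 / 49.682 = 0.1749

0.175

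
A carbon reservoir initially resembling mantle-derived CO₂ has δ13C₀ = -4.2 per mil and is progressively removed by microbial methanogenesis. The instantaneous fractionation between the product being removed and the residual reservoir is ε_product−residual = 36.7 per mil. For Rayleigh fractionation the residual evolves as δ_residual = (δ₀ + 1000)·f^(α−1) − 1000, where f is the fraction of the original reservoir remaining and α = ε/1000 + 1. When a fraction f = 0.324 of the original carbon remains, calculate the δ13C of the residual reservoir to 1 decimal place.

Rayleigh residual: δ_res = (δ₀ + 1000)·f^(α−1) − 1000
α = ε/1000 + 1 = 1.03670, so α − 1 = 0.03670
f^(α−1) = 0.324^(0.03670) = 0.959482
δ_res = (-4.2 + 1000) × 0.959482 − 1000 = 955.453 − 1000 = -44.55 per mil

-44.5 per mil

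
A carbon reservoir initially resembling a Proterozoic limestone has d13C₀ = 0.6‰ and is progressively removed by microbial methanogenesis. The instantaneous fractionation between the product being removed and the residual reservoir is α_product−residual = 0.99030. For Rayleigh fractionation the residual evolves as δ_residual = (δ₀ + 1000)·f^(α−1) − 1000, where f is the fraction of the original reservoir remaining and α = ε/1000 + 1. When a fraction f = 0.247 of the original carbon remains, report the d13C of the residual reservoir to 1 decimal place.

Rayleigh residual: δ_res = (δ₀ + 1000)·f^(α−1) − 1000
α − 1 = -0.00970
f^(α−1) = 0.247^(-0.00970) = 1.013657
δ_res = (0.6 + 1000) × 1.013657 − 1000 = 1014.265 − 1000 = 14.26‰

14.3‰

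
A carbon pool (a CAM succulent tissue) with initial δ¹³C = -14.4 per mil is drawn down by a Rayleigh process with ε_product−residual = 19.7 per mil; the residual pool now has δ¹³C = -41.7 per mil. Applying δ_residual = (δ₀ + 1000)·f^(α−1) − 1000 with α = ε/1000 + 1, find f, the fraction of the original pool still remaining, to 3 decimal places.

0.240

α − 1 = ε/1000 = 0.0197
(δ_res + 1000)/(δ₀ + 1000) = (-41.7 + 1000)/(-14.4 + 1000) = 958.3/985.6 = 0.972301
f = 0.972301^(1/0.0197) = exp(ln(0.972301)/0.0197) = exp(-0.02809/0.0197)
f = exp(-1.4259) = 0.2403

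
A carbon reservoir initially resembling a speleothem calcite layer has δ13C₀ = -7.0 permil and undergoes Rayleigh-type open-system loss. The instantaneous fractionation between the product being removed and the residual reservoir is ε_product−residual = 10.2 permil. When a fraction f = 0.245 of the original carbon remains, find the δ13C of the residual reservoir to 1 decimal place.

-21.1 permil

Rayleigh residual: δ_res = (δ₀ + 1000)·f^(α−1) − 1000
α = ε/1000 + 1 = 1.01020, so α − 1 = 0.01020
f^(α−1) = 0.245^(0.01020) = 0.985756
δ_res = (-7.0 + 1000) × 0.985756 − 1000 = 978.856 − 1000 = -21.14 permil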